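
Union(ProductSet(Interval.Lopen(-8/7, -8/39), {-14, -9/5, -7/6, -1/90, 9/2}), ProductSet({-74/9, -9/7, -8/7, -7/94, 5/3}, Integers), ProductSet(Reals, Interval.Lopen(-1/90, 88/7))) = Union(ProductSet({-74/9, -9/7, -8/7, -7/94, 5/3}, Integers), ProductSet(Interval.Lopen(-8/7, -8/39), {-14, -9/5, -7/6, -1/90, 9/2}), ProductSet(Reals, Interval.Lopen(-1/90, 88/7)))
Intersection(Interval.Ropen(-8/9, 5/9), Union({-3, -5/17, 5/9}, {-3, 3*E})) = {-5/17}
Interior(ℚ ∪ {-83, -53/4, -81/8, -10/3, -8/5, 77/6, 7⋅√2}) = ∅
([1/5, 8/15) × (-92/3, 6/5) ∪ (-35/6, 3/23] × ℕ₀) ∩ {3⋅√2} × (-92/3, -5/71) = ∅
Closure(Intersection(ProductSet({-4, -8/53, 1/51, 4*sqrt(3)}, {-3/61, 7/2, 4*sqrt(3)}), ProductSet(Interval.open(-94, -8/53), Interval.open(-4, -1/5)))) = EmptySet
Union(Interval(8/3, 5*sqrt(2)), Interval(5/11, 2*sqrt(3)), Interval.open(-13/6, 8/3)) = Interval.Lopen(-13/6, 5*sqrt(2))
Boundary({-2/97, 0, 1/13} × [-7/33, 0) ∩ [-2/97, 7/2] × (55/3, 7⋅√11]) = ∅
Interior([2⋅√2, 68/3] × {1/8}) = ∅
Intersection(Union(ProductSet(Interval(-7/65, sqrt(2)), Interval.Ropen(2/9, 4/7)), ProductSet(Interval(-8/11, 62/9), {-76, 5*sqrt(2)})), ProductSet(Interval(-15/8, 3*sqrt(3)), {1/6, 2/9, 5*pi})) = ProductSet(Interval(-7/65, sqrt(2)), {2/9})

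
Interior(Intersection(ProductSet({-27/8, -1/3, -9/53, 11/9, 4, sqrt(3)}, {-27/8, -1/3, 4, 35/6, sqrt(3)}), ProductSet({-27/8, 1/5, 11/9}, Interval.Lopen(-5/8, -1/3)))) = EmptySet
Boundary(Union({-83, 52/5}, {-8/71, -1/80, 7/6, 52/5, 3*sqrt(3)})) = {-83, -8/71, -1/80, 7/6, 52/5, 3*sqrt(3)}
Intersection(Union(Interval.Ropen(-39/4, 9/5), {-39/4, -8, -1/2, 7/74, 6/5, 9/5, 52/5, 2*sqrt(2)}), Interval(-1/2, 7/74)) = Interval(-1/2, 7/74)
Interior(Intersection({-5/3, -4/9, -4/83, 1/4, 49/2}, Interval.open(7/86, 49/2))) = EmptySet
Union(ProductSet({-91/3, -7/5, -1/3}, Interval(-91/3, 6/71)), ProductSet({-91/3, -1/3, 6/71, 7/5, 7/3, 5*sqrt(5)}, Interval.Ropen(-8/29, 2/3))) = Union(ProductSet({-91/3, -7/5, -1/3}, Interval(-91/3, 6/71)), ProductSet({-91/3, -1/3, 6/71, 7/5, 7/3, 5*sqrt(5)}, Interval.Ropen(-8/29, 2/3)))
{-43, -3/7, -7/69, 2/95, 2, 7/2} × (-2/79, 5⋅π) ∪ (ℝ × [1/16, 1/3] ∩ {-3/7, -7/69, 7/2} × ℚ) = {-43, -3/7, -7/69, 2/95, 2, 7/2} × (-2/79, 5⋅π)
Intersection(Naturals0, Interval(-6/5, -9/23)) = EmptySet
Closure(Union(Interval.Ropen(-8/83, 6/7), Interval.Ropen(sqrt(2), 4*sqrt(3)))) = Union(Interval(-8/83, 6/7), Interval(sqrt(2), 4*sqrt(3)))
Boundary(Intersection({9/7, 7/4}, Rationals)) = {9/7, 7/4}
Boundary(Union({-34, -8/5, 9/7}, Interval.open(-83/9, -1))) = {-34, -83/9, -1, 9/7}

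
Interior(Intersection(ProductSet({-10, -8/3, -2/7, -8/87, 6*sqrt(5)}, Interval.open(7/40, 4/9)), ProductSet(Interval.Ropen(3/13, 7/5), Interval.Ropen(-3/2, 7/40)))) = EmptySet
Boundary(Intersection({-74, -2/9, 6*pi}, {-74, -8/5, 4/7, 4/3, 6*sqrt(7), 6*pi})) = {-74, 6*pi}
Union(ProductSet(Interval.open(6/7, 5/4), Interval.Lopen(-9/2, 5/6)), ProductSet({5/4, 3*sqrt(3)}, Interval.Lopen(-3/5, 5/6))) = Union(ProductSet({5/4, 3*sqrt(3)}, Interval.Lopen(-3/5, 5/6)), ProductSet(Interval.open(6/7, 5/4), Interval.Lopen(-9/2, 5/6)))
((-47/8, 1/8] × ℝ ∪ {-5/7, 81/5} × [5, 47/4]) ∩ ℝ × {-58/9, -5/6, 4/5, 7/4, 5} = ({-5/7, 81/5} × {5}) ∪ ((-47/8, 1/8] × {-58/9, -5/6, 4/5, 7/4, 5})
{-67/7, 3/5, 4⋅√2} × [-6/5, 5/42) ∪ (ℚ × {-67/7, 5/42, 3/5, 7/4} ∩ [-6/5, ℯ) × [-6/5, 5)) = ((ℚ ∩ [-6/5, ℯ)) × {5/42, 3/5, 7/4}) ∪ ({-67/7, 3/5, 4⋅√2} × [-6/5, 5/42))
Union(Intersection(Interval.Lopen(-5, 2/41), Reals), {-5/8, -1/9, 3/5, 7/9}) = Union({3/5, 7/9}, Interval.Lopen(-5, 2/41))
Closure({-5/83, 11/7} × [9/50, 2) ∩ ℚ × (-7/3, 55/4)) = {-5/83, 11/7} × [9/50, 2]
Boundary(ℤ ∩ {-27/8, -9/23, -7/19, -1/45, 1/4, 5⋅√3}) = ∅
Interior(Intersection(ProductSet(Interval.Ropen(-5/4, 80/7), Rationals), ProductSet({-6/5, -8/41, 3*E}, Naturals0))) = EmptySet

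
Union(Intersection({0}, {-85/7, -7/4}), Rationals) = Rationals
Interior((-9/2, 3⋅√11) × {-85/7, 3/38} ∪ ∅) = ∅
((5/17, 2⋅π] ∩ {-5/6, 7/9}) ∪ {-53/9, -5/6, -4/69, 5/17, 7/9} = {-53/9, -5/6, -4/69, 5/17, 7/9}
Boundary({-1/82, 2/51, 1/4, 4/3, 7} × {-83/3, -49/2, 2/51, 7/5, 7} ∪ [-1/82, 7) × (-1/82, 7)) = ([-1/82, 7] × {-1/82, 7}) ∪ ({-1/82, 2/51, 1/4, 4/3, 7} × {-83/3, -49/2, 7}) ∪ ({-1/82, 7} × ({-83/3, -49/2} ∪ [-1/82, 7]))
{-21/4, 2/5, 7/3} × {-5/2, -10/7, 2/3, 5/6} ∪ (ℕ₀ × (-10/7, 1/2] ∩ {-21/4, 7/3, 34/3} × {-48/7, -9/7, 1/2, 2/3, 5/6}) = {-21/4, 2/5, 7/3} × {-5/2, -10/7, 2/3, 5/6}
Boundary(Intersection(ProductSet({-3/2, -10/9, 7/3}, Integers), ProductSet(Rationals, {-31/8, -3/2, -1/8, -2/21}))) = EmptySet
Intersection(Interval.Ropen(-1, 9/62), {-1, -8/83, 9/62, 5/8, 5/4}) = {-1, -8/83}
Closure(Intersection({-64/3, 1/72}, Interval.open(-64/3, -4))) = EmptySet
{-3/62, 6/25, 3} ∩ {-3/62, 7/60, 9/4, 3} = {-3/62, 3}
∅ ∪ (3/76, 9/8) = (3/76, 9/8)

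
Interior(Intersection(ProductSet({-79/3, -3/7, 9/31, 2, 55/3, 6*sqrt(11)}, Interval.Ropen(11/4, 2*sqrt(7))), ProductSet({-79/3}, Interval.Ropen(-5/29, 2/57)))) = EmptySet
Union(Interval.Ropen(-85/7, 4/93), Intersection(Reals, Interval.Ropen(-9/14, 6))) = Interval.Ropen(-85/7, 6)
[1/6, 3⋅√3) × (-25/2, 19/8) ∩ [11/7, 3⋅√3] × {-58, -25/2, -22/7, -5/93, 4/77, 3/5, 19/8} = [11/7, 3⋅√3) × {-22/7, -5/93, 4/77, 3/5}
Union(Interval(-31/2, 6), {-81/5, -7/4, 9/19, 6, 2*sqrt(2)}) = Union({-81/5}, Interval(-31/2, 6))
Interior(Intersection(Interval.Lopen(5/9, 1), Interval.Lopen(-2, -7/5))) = EmptySet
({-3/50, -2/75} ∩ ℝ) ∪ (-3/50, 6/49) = [-3/50, 6/49)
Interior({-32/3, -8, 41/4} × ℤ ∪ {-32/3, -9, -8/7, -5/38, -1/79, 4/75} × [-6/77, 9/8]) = ∅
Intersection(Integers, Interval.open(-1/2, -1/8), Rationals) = EmptySet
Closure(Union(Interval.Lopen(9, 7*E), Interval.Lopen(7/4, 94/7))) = Interval(7/4, 7*E)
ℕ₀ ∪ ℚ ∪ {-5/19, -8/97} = ℚ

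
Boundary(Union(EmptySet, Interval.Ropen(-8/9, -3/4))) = {-8/9, -3/4}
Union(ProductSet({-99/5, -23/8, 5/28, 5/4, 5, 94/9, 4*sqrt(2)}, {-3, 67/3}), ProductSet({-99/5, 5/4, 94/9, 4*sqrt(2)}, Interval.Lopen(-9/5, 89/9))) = Union(ProductSet({-99/5, 5/4, 94/9, 4*sqrt(2)}, Interval.Lopen(-9/5, 89/9)), ProductSet({-99/5, -23/8, 5/28, 5/4, 5, 94/9, 4*sqrt(2)}, {-3, 67/3}))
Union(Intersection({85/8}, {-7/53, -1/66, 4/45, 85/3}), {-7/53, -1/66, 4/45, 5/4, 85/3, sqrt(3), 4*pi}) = {-7/53, -1/66, 4/45, 5/4, 85/3, sqrt(3), 4*pi}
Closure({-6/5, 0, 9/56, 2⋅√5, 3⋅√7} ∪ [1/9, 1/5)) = {-6/5, 0, 2⋅√5, 3⋅√7} ∪ [1/9, 1/5]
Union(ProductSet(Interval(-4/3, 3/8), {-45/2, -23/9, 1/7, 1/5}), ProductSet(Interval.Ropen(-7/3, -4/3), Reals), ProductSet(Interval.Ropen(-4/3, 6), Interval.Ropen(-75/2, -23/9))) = Union(ProductSet(Interval.Ropen(-7/3, -4/3), Reals), ProductSet(Interval(-4/3, 3/8), {-45/2, -23/9, 1/7, 1/5}), ProductSet(Interval.Ropen(-4/3, 6), Interval.Ropen(-75/2, -23/9)))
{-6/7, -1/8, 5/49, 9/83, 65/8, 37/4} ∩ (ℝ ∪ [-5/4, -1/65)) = {-6/7, -1/8, 5/49, 9/83, 65/8, 37/4}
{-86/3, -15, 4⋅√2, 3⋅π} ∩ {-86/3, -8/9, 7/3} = {-86/3}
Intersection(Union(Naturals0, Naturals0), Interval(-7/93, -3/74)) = EmptySet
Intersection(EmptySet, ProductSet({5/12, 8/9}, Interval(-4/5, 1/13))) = EmptySet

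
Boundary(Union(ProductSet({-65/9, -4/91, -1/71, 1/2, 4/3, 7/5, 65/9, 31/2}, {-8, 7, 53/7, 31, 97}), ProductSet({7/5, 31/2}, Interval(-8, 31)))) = Union(ProductSet({7/5, 31/2}, Interval(-8, 31)), ProductSet({-65/9, -4/91, -1/71, 1/2, 4/3, 7/5, 65/9, 31/2}, {-8, 7, 53/7, 31, 97}))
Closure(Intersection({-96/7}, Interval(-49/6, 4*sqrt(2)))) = EmptySet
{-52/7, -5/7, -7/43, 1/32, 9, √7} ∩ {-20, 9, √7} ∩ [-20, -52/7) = ∅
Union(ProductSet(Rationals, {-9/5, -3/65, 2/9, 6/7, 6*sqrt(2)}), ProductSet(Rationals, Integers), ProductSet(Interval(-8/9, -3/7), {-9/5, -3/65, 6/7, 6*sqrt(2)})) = Union(ProductSet(Interval(-8/9, -3/7), {-9/5, -3/65, 6/7, 6*sqrt(2)}), ProductSet(Rationals, Union({-9/5, -3/65, 2/9, 6/7, 6*sqrt(2)}, Integers)))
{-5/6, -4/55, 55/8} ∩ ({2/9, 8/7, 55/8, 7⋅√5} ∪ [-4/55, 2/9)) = {-4/55, 55/8}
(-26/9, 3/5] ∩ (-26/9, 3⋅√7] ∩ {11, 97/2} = ∅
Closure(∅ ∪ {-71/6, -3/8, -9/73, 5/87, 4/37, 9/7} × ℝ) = {-71/6, -3/8, -9/73, 5/87, 4/37, 9/7} × ℝ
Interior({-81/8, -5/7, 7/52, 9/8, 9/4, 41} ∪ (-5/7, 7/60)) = (-5/7, 7/60)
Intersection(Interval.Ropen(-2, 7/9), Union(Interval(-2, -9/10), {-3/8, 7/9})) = Union({-3/8}, Interval(-2, -9/10))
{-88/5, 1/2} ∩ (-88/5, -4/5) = ∅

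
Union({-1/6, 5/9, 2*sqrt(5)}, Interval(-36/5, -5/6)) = Union({-1/6, 5/9, 2*sqrt(5)}, Interval(-36/5, -5/6))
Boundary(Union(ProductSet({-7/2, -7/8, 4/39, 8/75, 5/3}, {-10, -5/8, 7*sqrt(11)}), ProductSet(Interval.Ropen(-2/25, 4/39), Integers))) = Union(ProductSet({-7/2, -7/8, 4/39, 8/75, 5/3}, {-10, -5/8, 7*sqrt(11)}), ProductSet(Interval(-2/25, 4/39), Integers))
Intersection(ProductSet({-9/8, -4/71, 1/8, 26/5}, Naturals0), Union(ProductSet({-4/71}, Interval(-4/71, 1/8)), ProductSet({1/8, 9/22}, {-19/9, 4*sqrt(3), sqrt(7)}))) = ProductSet({-4/71}, Range(0, 1, 1))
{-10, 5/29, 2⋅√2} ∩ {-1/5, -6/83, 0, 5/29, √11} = {5/29}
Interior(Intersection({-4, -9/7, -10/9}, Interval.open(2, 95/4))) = EmptySet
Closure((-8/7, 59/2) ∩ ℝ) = [-8/7, 59/2]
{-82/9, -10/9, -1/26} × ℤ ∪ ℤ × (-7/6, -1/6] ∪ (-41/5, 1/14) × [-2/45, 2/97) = ({-82/9, -10/9, -1/26} × ℤ) ∪ (ℤ × (-7/6, -1/6]) ∪ ((-41/5, 1/14) × [-2/45, 2/97))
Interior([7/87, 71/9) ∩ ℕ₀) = ∅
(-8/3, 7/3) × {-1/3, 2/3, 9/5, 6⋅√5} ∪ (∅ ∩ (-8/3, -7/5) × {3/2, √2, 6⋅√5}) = (-8/3, 7/3) × {-1/3, 2/3, 9/5, 6⋅√5}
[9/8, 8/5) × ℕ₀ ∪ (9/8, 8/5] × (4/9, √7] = ([9/8, 8/5) × ℕ₀) ∪ ((9/8, 8/5] × (4/9, √7])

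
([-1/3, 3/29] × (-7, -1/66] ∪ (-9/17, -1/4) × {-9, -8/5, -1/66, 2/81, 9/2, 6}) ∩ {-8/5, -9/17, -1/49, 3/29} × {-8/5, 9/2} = {-1/49, 3/29} × {-8/5}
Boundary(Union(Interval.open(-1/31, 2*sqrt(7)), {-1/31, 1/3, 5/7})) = {-1/31, 2*sqrt(7)}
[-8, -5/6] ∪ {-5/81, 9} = [-8, -5/6] ∪ {-5/81, 9}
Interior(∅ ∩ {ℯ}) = ∅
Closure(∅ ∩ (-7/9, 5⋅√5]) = ∅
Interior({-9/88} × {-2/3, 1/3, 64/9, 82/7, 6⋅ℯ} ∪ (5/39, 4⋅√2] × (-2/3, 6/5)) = (5/39, 4⋅√2) × (-2/3, 6/5)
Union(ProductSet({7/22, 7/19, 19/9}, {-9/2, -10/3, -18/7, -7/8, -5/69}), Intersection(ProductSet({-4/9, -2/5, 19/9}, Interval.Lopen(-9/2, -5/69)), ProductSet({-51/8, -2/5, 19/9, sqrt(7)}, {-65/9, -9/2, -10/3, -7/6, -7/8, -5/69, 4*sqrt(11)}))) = Union(ProductSet({-2/5, 19/9}, {-10/3, -7/6, -7/8, -5/69}), ProductSet({7/22, 7/19, 19/9}, {-9/2, -10/3, -18/7, -7/8, -5/69}))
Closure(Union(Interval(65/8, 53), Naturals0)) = Union(Complement(Naturals0, Interval.open(65/8, 53)), Interval(65/8, 53), Naturals0)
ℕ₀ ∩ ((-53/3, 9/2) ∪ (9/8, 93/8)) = {0, 1, …, 11}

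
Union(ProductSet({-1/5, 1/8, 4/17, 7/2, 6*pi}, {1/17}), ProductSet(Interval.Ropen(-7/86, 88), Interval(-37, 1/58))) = Union(ProductSet({-1/5, 1/8, 4/17, 7/2, 6*pi}, {1/17}), ProductSet(Interval.Ropen(-7/86, 88), Interval(-37, 1/58)))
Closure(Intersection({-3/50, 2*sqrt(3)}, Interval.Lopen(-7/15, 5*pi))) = {-3/50, 2*sqrt(3)}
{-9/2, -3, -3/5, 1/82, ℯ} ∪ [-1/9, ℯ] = {-9/2, -3, -3/5} ∪ [-1/9, ℯ]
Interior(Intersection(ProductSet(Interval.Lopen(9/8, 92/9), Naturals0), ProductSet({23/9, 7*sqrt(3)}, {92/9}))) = EmptySet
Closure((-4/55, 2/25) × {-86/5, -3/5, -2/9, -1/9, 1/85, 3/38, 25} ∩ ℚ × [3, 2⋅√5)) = ∅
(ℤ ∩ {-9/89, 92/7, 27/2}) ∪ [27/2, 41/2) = [27/2, 41/2)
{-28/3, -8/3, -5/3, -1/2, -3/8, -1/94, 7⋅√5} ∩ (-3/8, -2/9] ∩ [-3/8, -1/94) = ∅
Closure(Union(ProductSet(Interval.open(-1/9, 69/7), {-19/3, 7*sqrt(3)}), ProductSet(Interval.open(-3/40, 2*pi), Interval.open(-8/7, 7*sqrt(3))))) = Union(ProductSet({-3/40, 2*pi}, Interval(-8/7, 7*sqrt(3))), ProductSet(Interval(-1/9, 69/7), {-19/3, 7*sqrt(3)}), ProductSet(Interval(-3/40, 2*pi), {-8/7, 7*sqrt(3)}), ProductSet(Interval.open(-3/40, 2*pi), Interval.open(-8/7, 7*sqrt(3))))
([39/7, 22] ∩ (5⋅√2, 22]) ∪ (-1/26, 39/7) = (-1/26, 39/7) ∪ (5⋅√2, 22]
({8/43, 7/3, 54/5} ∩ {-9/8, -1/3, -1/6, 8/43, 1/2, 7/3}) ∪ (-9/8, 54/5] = (-9/8, 54/5]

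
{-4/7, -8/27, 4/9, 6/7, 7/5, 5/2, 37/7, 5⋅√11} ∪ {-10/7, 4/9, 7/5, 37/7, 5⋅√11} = {-10/7, -4/7, -8/27, 4/9, 6/7, 7/5, 5/2, 37/7, 5⋅√11}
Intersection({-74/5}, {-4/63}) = EmptySet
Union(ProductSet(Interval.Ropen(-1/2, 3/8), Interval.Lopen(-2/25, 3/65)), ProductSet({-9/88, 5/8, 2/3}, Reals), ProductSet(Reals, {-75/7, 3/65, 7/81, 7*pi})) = Union(ProductSet({-9/88, 5/8, 2/3}, Reals), ProductSet(Interval.Ropen(-1/2, 3/8), Interval.Lopen(-2/25, 3/65)), ProductSet(Reals, {-75/7, 3/65, 7/81, 7*pi}))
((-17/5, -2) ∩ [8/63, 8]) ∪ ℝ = ℝ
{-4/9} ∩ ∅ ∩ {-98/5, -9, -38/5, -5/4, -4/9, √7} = ∅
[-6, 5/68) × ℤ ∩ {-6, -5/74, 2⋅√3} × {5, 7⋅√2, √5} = {-6, -5/74} × {5}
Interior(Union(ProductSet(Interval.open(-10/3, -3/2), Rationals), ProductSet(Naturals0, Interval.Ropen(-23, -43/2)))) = EmptySet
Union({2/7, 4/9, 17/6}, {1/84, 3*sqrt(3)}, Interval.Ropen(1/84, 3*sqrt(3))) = Interval(1/84, 3*sqrt(3))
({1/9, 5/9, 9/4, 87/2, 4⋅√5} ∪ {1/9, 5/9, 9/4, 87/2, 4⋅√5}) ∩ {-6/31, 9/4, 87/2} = {9/4, 87/2}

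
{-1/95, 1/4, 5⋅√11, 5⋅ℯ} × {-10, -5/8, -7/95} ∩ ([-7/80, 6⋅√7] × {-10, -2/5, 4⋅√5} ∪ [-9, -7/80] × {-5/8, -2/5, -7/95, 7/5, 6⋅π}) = {-1/95, 1/4, 5⋅ℯ} × {-10}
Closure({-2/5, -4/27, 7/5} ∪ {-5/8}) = {-5/8, -2/5, -4/27, 7/5}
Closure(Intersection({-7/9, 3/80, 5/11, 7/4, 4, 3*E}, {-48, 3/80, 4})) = {3/80, 4}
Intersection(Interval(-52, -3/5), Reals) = Interval(-52, -3/5)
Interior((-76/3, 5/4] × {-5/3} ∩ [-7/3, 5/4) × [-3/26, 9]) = ∅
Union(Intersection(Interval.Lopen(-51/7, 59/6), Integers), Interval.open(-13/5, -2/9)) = Union(Interval.open(-13/5, -2/9), Range(-7, 10, 1))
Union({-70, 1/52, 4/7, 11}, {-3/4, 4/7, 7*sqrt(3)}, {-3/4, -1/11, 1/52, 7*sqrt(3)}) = {-70, -3/4, -1/11, 1/52, 4/7, 11, 7*sqrt(3)}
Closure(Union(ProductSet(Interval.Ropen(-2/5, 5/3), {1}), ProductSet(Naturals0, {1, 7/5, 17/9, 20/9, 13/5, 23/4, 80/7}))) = Union(ProductSet(Interval(-2/5, 5/3), {1}), ProductSet(Naturals0, {1, 7/5, 17/9, 20/9, 13/5, 23/4, 80/7}))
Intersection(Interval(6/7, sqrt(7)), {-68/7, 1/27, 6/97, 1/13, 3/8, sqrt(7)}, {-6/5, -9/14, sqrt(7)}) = {sqrt(7)}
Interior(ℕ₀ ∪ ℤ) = ∅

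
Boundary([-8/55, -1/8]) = {-8/55, -1/8}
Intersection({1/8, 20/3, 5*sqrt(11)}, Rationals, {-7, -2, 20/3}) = {20/3}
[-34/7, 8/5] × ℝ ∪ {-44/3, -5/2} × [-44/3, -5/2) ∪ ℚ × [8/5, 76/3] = ([-34/7, 8/5] × ℝ) ∪ (ℚ × [8/5, 76/3]) ∪ ({-44/3, -5/2} × [-44/3, -5/2))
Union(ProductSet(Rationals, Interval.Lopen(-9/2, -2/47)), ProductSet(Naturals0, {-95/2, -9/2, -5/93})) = Union(ProductSet(Naturals0, {-95/2, -9/2, -5/93}), ProductSet(Rationals, Interval.Lopen(-9/2, -2/47)))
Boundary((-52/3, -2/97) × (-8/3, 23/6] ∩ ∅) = ∅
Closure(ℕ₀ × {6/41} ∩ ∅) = ∅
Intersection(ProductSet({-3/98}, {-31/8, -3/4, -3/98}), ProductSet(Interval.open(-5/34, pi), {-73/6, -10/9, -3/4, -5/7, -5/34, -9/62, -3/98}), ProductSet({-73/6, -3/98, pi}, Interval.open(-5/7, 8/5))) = ProductSet({-3/98}, {-3/98})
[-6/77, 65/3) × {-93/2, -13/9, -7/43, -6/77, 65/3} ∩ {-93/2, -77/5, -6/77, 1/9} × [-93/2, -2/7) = {-6/77, 1/9} × {-93/2, -13/9}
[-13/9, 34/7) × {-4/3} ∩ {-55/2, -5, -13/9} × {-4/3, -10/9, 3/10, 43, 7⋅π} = {-13/9} × {-4/3}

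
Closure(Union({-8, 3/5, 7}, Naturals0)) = Union({-8, 3/5}, Naturals0)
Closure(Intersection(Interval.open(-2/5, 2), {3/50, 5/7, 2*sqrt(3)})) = {3/50, 5/7}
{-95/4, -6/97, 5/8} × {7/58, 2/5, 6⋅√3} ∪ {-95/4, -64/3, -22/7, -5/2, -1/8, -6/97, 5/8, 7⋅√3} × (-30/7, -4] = ({-95/4, -6/97, 5/8} × {7/58, 2/5, 6⋅√3}) ∪ ({-95/4, -64/3, -22/7, -5/2, -1/8, -6/97, 5/8, 7⋅√3} × (-30/7, -4])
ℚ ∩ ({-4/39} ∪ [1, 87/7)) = {-4/39} ∪ (ℚ ∩ [1, 87/7))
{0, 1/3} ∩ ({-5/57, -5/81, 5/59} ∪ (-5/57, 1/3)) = {0}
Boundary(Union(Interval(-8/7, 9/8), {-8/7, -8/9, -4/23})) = {-8/7, 9/8}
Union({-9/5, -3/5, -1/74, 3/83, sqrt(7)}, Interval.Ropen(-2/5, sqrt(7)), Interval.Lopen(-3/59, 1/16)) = Union({-9/5, -3/5}, Interval(-2/5, sqrt(7)))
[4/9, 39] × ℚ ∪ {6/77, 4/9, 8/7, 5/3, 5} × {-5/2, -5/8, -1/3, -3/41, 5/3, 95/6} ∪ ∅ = ([4/9, 39] × ℚ) ∪ ({6/77, 4/9, 8/7, 5/3, 5} × {-5/2, -5/8, -1/3, -3/41, 5/3, 95/6})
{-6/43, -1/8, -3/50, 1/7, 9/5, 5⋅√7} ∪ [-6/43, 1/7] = [-6/43, 1/7] ∪ {9/5, 5⋅√7}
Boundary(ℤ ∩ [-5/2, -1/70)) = {-2, -1}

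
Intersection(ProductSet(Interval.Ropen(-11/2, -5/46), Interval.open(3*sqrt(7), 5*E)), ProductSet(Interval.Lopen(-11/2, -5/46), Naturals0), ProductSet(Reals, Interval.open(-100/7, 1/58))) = EmptySet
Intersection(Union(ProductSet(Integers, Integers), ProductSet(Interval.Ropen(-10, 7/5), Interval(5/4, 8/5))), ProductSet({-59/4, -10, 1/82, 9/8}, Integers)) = ProductSet({-10}, Integers)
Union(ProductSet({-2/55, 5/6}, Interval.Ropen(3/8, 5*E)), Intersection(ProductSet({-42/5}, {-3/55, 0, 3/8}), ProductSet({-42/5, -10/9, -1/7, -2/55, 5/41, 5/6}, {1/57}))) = ProductSet({-2/55, 5/6}, Interval.Ropen(3/8, 5*E))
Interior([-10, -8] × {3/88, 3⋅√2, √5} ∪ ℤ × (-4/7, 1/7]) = ∅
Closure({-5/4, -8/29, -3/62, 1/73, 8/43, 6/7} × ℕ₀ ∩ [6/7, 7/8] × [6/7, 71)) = {6/7} × {1, 2, …, 70}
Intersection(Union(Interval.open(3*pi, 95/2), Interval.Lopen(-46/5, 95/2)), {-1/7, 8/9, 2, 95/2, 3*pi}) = {-1/7, 8/9, 2, 95/2, 3*pi}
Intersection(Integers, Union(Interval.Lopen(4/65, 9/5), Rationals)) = Integers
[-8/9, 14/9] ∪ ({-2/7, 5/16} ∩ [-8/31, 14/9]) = [-8/9, 14/9]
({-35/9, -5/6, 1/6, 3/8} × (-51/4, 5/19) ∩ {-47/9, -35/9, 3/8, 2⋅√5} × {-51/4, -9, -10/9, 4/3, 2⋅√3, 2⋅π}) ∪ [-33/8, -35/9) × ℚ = ({-35/9, 3/8} × {-9, -10/9}) ∪ ([-33/8, -35/9) × ℚ)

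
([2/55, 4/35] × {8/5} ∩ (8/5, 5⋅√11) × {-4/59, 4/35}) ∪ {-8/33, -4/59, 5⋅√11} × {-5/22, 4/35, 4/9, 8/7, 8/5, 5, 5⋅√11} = {-8/33, -4/59, 5⋅√11} × {-5/22, 4/35, 4/9, 8/7, 8/5, 5, 5⋅√11}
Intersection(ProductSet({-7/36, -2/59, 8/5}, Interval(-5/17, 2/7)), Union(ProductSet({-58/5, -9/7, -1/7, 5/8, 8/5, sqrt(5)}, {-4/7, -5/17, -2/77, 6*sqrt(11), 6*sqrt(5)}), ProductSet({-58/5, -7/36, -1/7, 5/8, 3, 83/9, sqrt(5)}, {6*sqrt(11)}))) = ProductSet({8/5}, {-5/17, -2/77})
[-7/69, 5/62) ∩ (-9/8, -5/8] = ∅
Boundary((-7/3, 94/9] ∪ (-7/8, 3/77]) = {-7/3, 94/9}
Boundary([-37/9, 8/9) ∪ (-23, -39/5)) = {-23, -39/5, -37/9, 8/9}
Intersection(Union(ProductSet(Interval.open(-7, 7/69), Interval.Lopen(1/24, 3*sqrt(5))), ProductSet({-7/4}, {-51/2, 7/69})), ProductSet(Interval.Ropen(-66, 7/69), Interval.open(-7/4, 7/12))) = ProductSet(Interval.open(-7, 7/69), Interval.open(1/24, 7/12))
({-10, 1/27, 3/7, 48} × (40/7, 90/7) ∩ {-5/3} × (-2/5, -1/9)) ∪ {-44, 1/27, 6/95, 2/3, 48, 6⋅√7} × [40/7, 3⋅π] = {-44, 1/27, 6/95, 2/3, 48, 6⋅√7} × [40/7, 3⋅π]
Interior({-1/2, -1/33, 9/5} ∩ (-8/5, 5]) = ∅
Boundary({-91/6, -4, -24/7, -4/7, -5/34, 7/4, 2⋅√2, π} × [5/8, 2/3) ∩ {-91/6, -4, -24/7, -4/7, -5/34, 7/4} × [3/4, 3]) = ∅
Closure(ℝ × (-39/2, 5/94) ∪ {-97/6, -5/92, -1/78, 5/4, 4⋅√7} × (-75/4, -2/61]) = ℝ × [-39/2, 5/94]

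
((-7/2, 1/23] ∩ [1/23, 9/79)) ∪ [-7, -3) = [-7, -3) ∪ {1/23}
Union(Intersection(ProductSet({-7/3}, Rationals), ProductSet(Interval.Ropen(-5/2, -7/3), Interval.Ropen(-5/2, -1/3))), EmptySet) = EmptySet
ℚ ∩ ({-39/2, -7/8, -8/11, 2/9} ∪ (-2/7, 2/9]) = {-39/2, -7/8, -8/11} ∪ (ℚ ∩ (-2/7, 2/9])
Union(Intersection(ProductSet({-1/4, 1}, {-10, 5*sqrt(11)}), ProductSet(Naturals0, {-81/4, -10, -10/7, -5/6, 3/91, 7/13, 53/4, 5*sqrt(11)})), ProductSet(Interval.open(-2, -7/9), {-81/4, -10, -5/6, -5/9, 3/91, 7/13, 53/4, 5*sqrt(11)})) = Union(ProductSet({1}, {-10, 5*sqrt(11)}), ProductSet(Interval.open(-2, -7/9), {-81/4, -10, -5/6, -5/9, 3/91, 7/13, 53/4, 5*sqrt(11)}))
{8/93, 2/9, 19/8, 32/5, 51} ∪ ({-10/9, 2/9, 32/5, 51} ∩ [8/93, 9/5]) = {8/93, 2/9, 19/8, 32/5, 51}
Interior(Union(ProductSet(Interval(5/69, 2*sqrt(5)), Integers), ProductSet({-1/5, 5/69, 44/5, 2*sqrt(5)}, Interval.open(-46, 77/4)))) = EmptySet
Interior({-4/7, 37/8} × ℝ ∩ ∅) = ∅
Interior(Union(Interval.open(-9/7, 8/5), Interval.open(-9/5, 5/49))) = Interval.open(-9/5, 8/5)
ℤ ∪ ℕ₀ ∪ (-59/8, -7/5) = ℤ ∪ (-59/8, -7/5)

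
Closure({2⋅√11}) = {2⋅√11}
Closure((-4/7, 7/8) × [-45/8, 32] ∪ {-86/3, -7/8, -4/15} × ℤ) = ({-86/3, -7/8, -4/15} × ℤ) ∪ ([-4/7, 7/8] × [-45/8, 32])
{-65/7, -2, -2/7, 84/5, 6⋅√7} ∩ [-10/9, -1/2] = ∅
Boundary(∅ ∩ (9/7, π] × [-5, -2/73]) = ∅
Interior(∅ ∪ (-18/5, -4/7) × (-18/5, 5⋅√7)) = (-18/5, -4/7) × (-18/5, 5⋅√7)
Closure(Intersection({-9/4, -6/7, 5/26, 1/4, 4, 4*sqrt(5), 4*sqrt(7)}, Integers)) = {4}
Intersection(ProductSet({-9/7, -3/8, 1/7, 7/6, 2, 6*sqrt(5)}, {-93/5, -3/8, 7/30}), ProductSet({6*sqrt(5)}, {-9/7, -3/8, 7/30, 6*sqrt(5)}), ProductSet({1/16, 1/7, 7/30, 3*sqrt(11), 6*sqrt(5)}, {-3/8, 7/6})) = ProductSet({6*sqrt(5)}, {-3/8})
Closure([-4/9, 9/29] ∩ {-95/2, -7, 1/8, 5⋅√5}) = {1/8}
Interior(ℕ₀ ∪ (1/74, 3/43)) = ((1/74, 3/43) \ ℕ₀ \ (1/74, 3/43)) ∪ (ℕ₀ \ ({1/74, 3/43} ∪ (ℕ₀ \ (1/74, 3/43))))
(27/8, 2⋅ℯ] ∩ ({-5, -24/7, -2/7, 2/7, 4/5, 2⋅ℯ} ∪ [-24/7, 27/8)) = {2⋅ℯ}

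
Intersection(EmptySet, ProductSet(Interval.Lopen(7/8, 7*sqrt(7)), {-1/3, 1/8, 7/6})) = EmptySet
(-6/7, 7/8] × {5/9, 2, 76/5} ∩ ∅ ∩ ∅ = ∅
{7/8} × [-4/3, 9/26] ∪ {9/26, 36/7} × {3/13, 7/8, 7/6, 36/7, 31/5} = ({7/8} × [-4/3, 9/26]) ∪ ({9/26, 36/7} × {3/13, 7/8, 7/6, 36/7, 31/5})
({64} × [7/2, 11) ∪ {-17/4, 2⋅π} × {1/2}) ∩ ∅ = ∅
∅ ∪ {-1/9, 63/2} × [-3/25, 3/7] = {-1/9, 63/2} × [-3/25, 3/7]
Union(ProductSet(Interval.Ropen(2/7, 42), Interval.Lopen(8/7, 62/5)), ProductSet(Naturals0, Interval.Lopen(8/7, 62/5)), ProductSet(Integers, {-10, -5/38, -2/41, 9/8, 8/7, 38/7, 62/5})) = Union(ProductSet(Integers, {-10, -5/38, -2/41, 9/8, 8/7, 38/7, 62/5}), ProductSet(Union(Interval(2/7, 42), Naturals0), Interval.Lopen(8/7, 62/5)))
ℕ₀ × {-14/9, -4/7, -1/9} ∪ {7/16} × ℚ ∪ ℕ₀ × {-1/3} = ({7/16} × ℚ) ∪ (ℕ₀ × {-14/9, -4/7, -1/3, -1/9})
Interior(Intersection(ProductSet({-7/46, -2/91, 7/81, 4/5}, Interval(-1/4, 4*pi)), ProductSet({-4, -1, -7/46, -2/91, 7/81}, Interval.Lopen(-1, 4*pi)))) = EmptySet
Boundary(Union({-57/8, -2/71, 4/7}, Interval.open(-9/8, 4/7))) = {-57/8, -9/8, 4/7}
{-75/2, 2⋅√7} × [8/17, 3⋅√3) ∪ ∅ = {-75/2, 2⋅√7} × [8/17, 3⋅√3)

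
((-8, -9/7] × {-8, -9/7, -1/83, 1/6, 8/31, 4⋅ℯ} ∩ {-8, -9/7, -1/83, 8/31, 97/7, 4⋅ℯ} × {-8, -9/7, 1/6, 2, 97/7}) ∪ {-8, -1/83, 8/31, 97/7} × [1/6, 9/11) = ({-9/7} × {-8, -9/7, 1/6}) ∪ ({-8, -1/83, 8/31, 97/7} × [1/6, 9/11))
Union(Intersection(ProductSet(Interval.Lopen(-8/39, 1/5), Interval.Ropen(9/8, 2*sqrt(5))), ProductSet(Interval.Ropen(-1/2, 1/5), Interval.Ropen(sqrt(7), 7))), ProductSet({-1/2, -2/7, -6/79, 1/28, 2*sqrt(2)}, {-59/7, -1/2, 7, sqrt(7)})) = Union(ProductSet({-1/2, -2/7, -6/79, 1/28, 2*sqrt(2)}, {-59/7, -1/2, 7, sqrt(7)}), ProductSet(Interval.open(-8/39, 1/5), Interval.Ropen(sqrt(7), 2*sqrt(5))))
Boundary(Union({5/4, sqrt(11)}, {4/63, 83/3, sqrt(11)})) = {4/63, 5/4, 83/3, sqrt(11)}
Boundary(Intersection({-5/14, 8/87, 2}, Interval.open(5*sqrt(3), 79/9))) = EmptySet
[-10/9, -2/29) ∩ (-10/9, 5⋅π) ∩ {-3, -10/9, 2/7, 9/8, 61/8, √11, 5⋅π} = ∅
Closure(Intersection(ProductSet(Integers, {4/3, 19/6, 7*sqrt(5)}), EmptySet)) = EmptySet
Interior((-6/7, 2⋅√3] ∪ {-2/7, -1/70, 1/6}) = (-6/7, 2⋅√3)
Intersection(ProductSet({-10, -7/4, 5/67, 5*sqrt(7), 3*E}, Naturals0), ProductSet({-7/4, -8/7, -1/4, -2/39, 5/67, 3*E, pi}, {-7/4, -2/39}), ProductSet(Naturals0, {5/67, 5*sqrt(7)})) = EmptySet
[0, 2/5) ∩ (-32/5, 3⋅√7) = [0, 2/5)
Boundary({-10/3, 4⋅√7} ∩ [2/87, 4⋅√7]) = {4⋅√7}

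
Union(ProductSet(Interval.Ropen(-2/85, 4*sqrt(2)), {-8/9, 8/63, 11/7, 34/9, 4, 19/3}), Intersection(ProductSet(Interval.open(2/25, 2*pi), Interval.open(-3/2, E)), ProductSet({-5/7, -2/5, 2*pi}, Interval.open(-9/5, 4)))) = ProductSet(Interval.Ropen(-2/85, 4*sqrt(2)), {-8/9, 8/63, 11/7, 34/9, 4, 19/3})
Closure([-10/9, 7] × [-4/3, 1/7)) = [-10/9, 7] × [-4/3, 1/7]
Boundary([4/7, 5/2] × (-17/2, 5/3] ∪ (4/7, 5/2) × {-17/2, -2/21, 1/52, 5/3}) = ({4/7, 5/2} × [-17/2, 5/3]) ∪ ([4/7, 5/2] × {-17/2, 5/3})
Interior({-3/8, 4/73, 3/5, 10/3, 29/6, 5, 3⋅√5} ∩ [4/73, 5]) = ∅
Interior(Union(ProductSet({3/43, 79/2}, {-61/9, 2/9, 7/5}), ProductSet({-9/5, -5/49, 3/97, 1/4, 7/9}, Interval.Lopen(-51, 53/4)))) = EmptySet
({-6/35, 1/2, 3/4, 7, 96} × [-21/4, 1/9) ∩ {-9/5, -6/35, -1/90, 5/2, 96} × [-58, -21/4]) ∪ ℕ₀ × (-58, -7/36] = ({-6/35, 96} × {-21/4}) ∪ (ℕ₀ × (-58, -7/36])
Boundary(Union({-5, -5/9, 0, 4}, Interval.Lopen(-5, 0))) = {-5, 0, 4}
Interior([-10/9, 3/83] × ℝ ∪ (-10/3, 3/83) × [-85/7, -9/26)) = ((-10/9, 3/83) × ℝ) ∪ ((-10/3, 3/83) × (-85/7, -9/26))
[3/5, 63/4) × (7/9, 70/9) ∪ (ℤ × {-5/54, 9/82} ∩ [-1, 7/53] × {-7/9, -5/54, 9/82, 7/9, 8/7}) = ({-1, 0} × {-5/54, 9/82}) ∪ ([3/5, 63/4) × (7/9, 70/9))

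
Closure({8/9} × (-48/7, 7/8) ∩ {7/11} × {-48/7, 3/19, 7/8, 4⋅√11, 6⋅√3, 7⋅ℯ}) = ∅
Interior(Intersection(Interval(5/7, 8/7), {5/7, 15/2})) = EmptySet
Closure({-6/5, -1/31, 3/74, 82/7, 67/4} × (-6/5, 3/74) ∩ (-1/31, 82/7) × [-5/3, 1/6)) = {3/74} × [-6/5, 3/74]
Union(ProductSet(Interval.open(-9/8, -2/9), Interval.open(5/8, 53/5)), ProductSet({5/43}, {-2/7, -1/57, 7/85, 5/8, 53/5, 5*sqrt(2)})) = Union(ProductSet({5/43}, {-2/7, -1/57, 7/85, 5/8, 53/5, 5*sqrt(2)}), ProductSet(Interval.open(-9/8, -2/9), Interval.open(5/8, 53/5)))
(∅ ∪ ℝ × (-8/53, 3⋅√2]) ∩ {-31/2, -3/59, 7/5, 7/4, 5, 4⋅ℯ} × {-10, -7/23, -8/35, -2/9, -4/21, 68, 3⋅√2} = {-31/2, -3/59, 7/5, 7/4, 5, 4⋅ℯ} × {3⋅√2}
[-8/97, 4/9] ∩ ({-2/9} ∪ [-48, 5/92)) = [-8/97, 5/92)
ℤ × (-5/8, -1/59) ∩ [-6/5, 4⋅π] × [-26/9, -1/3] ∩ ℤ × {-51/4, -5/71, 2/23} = ∅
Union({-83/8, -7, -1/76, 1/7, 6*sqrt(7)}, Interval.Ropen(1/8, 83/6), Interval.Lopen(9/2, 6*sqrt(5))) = Union({-83/8, -7, -1/76, 6*sqrt(7)}, Interval.Ropen(1/8, 83/6))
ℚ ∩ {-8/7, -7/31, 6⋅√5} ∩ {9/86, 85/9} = ∅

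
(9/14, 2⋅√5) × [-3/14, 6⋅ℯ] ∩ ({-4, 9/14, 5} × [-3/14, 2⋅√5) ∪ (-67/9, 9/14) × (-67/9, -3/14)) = ∅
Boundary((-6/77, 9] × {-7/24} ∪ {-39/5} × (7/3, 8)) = ({-39/5} × [7/3, 8]) ∪ ([-6/77, 9] × {-7/24})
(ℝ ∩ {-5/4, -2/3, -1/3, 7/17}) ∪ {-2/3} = {-5/4, -2/3, -1/3, 7/17}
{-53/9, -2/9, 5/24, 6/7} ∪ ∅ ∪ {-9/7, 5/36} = {-53/9, -9/7, -2/9, 5/36, 5/24, 6/7}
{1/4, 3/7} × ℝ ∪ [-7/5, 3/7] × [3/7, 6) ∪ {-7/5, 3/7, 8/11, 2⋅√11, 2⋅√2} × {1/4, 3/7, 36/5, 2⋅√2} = ({1/4, 3/7} × ℝ) ∪ ([-7/5, 3/7] × [3/7, 6)) ∪ ({-7/5, 3/7, 8/11, 2⋅√11, 2⋅√2} × {1/4, 3/7, 36/5, 2⋅√2})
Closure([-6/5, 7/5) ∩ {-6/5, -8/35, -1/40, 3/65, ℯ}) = {-6/5, -8/35, -1/40, 3/65}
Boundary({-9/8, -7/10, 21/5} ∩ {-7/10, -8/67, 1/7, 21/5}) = {-7/10, 21/5}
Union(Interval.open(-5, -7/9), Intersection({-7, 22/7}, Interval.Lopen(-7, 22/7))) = Union({22/7}, Interval.open(-5, -7/9))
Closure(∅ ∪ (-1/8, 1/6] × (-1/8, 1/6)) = ({-1/8, 1/6} × [-1/8, 1/6]) ∪ ([-1/8, 1/6] × {-1/8, 1/6}) ∪ ((-1/8, 1/6] × (-1/8, 1/6))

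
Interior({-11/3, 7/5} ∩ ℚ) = ∅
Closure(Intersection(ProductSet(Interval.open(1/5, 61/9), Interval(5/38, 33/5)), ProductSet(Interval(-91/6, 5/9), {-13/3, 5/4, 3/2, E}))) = ProductSet(Interval(1/5, 5/9), {5/4, 3/2, E})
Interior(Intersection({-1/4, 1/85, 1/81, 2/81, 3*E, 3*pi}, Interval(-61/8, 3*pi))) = EmptySet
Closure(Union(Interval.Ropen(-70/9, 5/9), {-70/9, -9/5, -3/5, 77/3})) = Union({77/3}, Interval(-70/9, 5/9))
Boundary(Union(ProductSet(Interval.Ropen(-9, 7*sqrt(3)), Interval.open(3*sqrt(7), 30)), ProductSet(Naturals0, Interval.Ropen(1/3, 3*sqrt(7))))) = Union(ProductSet({-9, 7*sqrt(3)}, Interval(3*sqrt(7), 30)), ProductSet(Interval(-9, 7*sqrt(3)), {30, 3*sqrt(7)}), ProductSet(Union(Complement(Naturals0, Interval.open(-9, 7*sqrt(3))), Naturals0), Interval(1/3, 3*sqrt(7))))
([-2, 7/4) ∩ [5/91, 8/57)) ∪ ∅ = [5/91, 8/57)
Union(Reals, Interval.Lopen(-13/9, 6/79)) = Interval(-oo, oo)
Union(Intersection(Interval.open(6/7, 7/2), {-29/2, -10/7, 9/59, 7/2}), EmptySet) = EmptySet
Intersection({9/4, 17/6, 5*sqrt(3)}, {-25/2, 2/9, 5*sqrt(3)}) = {5*sqrt(3)}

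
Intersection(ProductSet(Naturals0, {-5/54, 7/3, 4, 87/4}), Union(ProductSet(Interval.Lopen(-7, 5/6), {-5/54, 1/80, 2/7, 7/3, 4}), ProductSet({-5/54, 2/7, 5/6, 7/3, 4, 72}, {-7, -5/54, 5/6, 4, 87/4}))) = Union(ProductSet({4, 72}, {-5/54, 4, 87/4}), ProductSet(Range(0, 1, 1), {-5/54, 7/3, 4}))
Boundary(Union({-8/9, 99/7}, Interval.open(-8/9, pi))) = {-8/9, 99/7, pi}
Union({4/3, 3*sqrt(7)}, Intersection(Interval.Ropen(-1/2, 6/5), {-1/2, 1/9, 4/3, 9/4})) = {-1/2, 1/9, 4/3, 3*sqrt(7)}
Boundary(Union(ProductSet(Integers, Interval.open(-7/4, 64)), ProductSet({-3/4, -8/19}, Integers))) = Union(ProductSet({-3/4, -8/19}, Integers), ProductSet(Integers, Interval(-7/4, 64)))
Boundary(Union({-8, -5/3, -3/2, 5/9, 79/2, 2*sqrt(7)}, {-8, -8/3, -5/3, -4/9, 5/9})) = {-8, -8/3, -5/3, -3/2, -4/9, 5/9, 79/2, 2*sqrt(7)}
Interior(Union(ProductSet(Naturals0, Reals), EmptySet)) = EmptySet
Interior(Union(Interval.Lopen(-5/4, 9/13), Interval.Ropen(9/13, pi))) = Interval.open(-5/4, pi)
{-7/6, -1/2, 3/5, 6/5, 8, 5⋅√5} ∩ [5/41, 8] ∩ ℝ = {3/5, 6/5, 8}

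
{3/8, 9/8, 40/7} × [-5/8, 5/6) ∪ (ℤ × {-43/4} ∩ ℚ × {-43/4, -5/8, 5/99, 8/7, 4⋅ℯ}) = (ℤ × {-43/4}) ∪ ({3/8, 9/8, 40/7} × [-5/8, 5/6))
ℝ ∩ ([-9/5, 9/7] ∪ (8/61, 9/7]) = [-9/5, 9/7]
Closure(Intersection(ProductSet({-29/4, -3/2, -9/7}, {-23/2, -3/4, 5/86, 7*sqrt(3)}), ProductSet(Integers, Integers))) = EmptySet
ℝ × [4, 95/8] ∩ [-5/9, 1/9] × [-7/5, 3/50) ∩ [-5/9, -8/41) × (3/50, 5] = ∅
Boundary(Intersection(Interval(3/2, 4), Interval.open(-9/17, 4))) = {3/2, 4}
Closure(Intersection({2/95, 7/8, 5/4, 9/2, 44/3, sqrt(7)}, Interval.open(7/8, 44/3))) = {5/4, 9/2, sqrt(7)}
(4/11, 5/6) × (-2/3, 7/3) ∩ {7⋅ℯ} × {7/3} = ∅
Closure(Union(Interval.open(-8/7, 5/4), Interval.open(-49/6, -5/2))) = Union(Interval(-49/6, -5/2), Interval(-8/7, 5/4))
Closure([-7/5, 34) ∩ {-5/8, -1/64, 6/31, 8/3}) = {-5/8, -1/64, 6/31, 8/3}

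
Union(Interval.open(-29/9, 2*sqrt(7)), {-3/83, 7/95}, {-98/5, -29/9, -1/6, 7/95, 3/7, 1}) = Union({-98/5}, Interval.Ropen(-29/9, 2*sqrt(7)))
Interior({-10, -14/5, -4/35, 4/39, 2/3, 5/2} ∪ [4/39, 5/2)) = (4/39, 5/2)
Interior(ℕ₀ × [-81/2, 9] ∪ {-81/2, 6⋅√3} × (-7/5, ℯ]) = ∅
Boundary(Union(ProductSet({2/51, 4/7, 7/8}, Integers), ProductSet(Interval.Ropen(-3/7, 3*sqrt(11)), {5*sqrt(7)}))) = Union(ProductSet({2/51, 4/7, 7/8}, Integers), ProductSet(Interval(-3/7, 3*sqrt(11)), {5*sqrt(7)}))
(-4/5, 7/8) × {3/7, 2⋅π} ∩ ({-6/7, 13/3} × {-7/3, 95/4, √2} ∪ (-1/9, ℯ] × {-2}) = ∅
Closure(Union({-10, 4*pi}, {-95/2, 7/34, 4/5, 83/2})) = {-95/2, -10, 7/34, 4/5, 83/2, 4*pi}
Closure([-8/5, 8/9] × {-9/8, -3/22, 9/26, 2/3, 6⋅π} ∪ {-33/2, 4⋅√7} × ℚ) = ({-33/2, 4⋅√7} × ℝ) ∪ ([-8/5, 8/9] × {-9/8, -3/22, 9/26, 2/3, 6⋅π})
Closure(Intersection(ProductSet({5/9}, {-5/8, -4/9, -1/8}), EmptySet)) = EmptySet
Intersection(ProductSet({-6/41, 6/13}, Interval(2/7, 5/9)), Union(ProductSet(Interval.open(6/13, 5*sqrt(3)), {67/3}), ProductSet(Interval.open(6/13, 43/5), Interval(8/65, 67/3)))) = EmptySet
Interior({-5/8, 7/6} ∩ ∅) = ∅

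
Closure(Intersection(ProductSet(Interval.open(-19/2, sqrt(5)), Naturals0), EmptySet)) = EmptySet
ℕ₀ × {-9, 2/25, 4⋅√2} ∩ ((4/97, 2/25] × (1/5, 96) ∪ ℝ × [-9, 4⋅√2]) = ℕ₀ × {-9, 2/25, 4⋅√2}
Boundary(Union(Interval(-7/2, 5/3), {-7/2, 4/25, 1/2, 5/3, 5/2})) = {-7/2, 5/3, 5/2}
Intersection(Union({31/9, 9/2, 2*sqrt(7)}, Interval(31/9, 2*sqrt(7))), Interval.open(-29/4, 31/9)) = EmptySet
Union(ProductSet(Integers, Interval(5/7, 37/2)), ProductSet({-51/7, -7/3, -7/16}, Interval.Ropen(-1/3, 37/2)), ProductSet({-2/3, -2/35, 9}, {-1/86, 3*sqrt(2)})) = Union(ProductSet({-51/7, -7/3, -7/16}, Interval.Ropen(-1/3, 37/2)), ProductSet({-2/3, -2/35, 9}, {-1/86, 3*sqrt(2)}), ProductSet(Integers, Interval(5/7, 37/2)))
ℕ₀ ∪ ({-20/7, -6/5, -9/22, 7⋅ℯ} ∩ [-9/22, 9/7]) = {-9/22} ∪ ℕ₀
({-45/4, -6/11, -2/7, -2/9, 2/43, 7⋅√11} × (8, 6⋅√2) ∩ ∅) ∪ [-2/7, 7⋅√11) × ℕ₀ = [-2/7, 7⋅√11) × ℕ₀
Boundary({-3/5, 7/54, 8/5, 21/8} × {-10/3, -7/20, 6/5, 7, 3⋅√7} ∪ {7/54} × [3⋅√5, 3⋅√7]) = ({7/54} × [3⋅√5, 3⋅√7]) ∪ ({-3/5, 7/54, 8/5, 21/8} × {-10/3, -7/20, 6/5, 7, 3⋅√7})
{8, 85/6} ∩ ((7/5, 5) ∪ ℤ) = {8}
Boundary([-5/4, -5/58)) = {-5/4, -5/58}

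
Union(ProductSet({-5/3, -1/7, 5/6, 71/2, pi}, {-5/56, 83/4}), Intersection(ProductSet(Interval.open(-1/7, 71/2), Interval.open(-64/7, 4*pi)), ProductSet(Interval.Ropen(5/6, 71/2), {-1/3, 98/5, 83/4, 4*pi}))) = Union(ProductSet({-5/3, -1/7, 5/6, 71/2, pi}, {-5/56, 83/4}), ProductSet(Interval.Ropen(5/6, 71/2), {-1/3}))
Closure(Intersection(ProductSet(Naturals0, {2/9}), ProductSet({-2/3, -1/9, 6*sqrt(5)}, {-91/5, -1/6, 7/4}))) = EmptySet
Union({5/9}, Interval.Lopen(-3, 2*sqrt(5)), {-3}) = Interval(-3, 2*sqrt(5))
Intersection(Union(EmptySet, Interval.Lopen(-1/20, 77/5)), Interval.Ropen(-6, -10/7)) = EmptySet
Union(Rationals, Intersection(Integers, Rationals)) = Rationals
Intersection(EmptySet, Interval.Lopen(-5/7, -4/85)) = EmptySet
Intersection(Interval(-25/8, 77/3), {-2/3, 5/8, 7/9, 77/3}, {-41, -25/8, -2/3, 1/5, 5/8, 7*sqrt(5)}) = {-2/3, 5/8}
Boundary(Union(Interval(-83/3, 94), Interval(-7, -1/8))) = {-83/3, 94}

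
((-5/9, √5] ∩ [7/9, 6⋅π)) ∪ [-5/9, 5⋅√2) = [-5/9, 5⋅√2)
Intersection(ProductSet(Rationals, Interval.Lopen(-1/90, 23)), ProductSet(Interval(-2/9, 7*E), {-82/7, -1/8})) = EmptySet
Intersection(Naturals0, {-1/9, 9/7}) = EmptySet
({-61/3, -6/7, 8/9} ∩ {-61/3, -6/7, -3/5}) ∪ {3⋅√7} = {-61/3, -6/7, 3⋅√7}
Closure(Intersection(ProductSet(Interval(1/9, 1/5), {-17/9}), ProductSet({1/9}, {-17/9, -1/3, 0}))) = ProductSet({1/9}, {-17/9})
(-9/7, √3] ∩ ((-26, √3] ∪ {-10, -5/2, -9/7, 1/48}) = (-9/7, √3]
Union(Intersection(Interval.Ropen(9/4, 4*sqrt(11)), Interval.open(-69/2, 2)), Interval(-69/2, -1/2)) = Interval(-69/2, -1/2)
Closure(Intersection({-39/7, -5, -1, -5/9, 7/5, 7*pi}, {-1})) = {-1}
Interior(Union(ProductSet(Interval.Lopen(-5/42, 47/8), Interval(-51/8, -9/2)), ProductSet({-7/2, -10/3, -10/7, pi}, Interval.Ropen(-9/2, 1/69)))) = ProductSet(Interval.open(-5/42, 47/8), Interval.open(-51/8, -9/2))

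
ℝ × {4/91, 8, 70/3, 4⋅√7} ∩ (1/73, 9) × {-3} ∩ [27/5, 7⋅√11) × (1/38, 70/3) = ∅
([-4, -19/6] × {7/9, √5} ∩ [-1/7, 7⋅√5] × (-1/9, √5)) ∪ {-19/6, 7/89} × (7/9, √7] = {-19/6, 7/89} × (7/9, √7]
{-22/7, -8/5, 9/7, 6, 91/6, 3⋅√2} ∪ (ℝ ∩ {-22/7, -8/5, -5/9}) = {-22/7, -8/5, -5/9, 9/7, 6, 91/6, 3⋅√2}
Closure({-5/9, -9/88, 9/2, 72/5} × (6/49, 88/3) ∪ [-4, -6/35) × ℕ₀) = ([-4, -6/35] × ℕ₀) ∪ ({-5/9, -9/88, 9/2, 72/5} × [6/49, 88/3])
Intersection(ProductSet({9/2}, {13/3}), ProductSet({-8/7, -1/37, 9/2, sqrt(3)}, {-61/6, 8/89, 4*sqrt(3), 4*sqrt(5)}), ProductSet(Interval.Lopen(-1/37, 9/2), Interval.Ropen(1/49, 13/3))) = EmptySet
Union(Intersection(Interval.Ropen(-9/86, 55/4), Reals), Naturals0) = Union(Interval.Ropen(-9/86, 55/4), Naturals0)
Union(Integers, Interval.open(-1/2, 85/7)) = Union(Integers, Interval.open(-1/2, 85/7))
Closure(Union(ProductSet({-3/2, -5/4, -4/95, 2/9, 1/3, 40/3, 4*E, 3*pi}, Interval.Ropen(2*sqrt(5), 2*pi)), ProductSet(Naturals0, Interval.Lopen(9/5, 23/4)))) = Union(ProductSet({-3/2, -5/4, -4/95, 2/9, 1/3, 40/3, 4*E, 3*pi}, Interval(2*sqrt(5), 2*pi)), ProductSet(Naturals0, Interval(9/5, 23/4)))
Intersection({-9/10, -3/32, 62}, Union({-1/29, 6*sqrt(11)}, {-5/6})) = EmptySet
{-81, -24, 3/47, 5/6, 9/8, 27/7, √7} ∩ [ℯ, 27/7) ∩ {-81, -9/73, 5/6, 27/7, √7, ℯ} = ∅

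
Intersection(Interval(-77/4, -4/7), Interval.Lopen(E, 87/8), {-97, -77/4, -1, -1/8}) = EmptySet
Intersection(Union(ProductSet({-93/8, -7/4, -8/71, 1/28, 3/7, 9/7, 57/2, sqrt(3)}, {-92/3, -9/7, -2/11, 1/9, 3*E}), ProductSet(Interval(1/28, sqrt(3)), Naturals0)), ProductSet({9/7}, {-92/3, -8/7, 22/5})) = ProductSet({9/7}, {-92/3})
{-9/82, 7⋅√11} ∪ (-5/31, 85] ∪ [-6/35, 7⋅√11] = [-6/35, 85]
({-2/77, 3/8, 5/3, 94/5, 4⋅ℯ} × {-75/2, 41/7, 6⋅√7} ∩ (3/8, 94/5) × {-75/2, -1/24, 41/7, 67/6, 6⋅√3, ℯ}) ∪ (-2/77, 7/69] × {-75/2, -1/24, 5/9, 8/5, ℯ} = ({5/3, 4⋅ℯ} × {-75/2, 41/7}) ∪ ((-2/77, 7/69] × {-75/2, -1/24, 5/9, 8/5, ℯ})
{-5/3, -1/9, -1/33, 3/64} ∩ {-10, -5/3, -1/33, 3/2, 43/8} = {-5/3, -1/33}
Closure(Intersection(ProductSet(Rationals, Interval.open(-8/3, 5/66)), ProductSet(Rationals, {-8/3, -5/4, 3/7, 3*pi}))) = ProductSet(Reals, {-5/4})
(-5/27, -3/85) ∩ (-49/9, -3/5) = ∅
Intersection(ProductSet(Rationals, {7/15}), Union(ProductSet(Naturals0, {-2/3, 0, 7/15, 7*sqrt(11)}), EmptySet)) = ProductSet(Naturals0, {7/15})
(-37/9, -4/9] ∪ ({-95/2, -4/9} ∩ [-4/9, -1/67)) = (-37/9, -4/9]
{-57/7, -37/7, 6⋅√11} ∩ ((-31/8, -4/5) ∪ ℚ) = {-57/7, -37/7}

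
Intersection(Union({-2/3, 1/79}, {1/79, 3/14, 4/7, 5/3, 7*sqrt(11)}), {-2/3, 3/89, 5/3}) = {-2/3, 5/3}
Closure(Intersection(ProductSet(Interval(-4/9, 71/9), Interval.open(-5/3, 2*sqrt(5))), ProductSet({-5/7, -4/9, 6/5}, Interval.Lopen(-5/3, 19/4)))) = ProductSet({-4/9, 6/5}, Interval(-5/3, 2*sqrt(5)))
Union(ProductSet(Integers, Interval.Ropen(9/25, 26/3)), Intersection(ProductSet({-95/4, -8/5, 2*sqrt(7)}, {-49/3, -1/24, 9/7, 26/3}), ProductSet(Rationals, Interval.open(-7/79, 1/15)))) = Union(ProductSet({-95/4, -8/5}, {-1/24}), ProductSet(Integers, Interval.Ropen(9/25, 26/3)))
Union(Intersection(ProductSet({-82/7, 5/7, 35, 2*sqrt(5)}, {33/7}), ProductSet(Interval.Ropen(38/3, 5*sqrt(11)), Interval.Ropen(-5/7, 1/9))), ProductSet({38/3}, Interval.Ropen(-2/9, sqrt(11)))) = ProductSet({38/3}, Interval.Ropen(-2/9, sqrt(11)))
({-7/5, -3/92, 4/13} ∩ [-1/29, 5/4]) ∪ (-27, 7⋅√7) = (-27, 7⋅√7)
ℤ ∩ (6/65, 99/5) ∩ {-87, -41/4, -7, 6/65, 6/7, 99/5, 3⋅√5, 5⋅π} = ∅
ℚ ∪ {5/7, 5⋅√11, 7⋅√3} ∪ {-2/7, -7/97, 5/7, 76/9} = ℚ ∪ {5⋅√11, 7⋅√3}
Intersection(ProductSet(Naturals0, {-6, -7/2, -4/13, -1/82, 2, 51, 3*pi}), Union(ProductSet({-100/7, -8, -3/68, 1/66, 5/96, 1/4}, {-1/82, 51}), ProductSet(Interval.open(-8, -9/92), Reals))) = EmptySet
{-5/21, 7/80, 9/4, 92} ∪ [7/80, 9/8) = {-5/21, 9/4, 92} ∪ [7/80, 9/8)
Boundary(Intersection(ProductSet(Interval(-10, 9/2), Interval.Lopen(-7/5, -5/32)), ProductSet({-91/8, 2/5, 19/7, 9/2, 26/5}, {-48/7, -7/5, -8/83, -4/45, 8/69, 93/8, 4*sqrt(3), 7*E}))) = EmptySet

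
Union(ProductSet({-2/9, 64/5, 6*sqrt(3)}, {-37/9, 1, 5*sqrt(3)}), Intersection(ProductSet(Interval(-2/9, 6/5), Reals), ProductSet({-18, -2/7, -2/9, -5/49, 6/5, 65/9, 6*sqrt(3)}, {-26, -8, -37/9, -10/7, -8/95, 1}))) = Union(ProductSet({-2/9, -5/49, 6/5}, {-26, -8, -37/9, -10/7, -8/95, 1}), ProductSet({-2/9, 64/5, 6*sqrt(3)}, {-37/9, 1, 5*sqrt(3)}))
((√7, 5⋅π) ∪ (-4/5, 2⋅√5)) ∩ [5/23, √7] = [5/23, √7]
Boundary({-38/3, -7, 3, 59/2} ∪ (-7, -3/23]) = {-38/3, -7, -3/23, 3, 59/2}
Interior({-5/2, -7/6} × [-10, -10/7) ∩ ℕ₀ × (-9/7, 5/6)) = ∅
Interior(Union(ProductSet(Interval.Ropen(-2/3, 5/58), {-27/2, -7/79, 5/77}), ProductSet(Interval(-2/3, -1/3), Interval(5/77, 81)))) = ProductSet(Interval.open(-2/3, -1/3), Interval.open(5/77, 81))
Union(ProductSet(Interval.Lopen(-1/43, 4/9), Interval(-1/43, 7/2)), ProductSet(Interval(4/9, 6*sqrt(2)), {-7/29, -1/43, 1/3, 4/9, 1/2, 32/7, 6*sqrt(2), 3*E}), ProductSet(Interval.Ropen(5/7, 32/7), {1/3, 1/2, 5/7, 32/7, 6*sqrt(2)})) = Union(ProductSet(Interval.Lopen(-1/43, 4/9), Interval(-1/43, 7/2)), ProductSet(Interval(4/9, 6*sqrt(2)), {-7/29, -1/43, 1/3, 4/9, 1/2, 32/7, 6*sqrt(2), 3*E}), ProductSet(Interval.Ropen(5/7, 32/7), {1/3, 1/2, 5/7, 32/7, 6*sqrt(2)}))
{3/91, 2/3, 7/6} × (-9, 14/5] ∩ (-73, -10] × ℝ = ∅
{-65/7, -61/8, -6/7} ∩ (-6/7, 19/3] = ∅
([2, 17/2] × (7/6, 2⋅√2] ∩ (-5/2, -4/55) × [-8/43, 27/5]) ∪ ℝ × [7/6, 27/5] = ℝ × [7/6, 27/5]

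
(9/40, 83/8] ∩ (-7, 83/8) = (9/40, 83/8)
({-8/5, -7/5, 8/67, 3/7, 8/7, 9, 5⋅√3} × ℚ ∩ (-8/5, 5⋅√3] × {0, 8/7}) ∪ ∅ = {-7/5, 8/67, 3/7, 8/7, 5⋅√3} × {0, 8/7}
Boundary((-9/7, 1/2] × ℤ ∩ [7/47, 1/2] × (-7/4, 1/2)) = [7/47, 1/2] × {-1, 0}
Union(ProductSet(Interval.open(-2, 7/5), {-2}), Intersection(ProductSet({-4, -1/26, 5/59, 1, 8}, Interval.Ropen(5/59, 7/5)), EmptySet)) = ProductSet(Interval.open(-2, 7/5), {-2})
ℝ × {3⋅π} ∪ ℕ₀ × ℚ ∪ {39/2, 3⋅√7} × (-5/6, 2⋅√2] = (ℕ₀ × ℚ) ∪ (ℝ × {3⋅π}) ∪ ({39/2, 3⋅√7} × (-5/6, 2⋅√2])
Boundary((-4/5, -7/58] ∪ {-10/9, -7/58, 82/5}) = {-10/9, -4/5, -7/58, 82/5}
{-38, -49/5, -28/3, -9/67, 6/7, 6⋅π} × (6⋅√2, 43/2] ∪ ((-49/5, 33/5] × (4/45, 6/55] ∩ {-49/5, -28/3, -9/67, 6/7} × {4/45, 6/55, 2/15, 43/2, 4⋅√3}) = ({-28/3, -9/67, 6/7} × {6/55}) ∪ ({-38, -49/5, -28/3, -9/67, 6/7, 6⋅π} × (6⋅√2, 43/2])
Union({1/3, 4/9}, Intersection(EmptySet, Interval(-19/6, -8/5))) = {1/3, 4/9}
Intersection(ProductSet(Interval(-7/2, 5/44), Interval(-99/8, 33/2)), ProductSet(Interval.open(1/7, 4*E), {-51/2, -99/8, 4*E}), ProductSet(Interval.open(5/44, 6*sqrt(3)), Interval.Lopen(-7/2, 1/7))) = EmptySet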